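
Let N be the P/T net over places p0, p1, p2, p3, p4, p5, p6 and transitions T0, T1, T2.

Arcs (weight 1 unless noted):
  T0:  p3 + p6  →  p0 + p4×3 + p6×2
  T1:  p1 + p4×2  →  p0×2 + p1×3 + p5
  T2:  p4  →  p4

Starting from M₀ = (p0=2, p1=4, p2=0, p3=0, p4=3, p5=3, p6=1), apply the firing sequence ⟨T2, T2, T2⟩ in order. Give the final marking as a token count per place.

step 1: fire T2:  (p0=2, p1=4, p2=0, p3=0, p4=3, p5=3, p6=1) → (p0=2, p1=4, p2=0, p3=0, p4=3, p5=3, p6=1)
step 2: fire T2:  (p0=2, p1=4, p2=0, p3=0, p4=3, p5=3, p6=1) → (p0=2, p1=4, p2=0, p3=0, p4=3, p5=3, p6=1)
step 3: fire T2:  (p0=2, p1=4, p2=0, p3=0, p4=3, p5=3, p6=1) → (p0=2, p1=4, p2=0, p3=0, p4=3, p5=3, p6=1)

(p0=2, p1=4, p2=0, p3=0, p4=3, p5=3, p6=1)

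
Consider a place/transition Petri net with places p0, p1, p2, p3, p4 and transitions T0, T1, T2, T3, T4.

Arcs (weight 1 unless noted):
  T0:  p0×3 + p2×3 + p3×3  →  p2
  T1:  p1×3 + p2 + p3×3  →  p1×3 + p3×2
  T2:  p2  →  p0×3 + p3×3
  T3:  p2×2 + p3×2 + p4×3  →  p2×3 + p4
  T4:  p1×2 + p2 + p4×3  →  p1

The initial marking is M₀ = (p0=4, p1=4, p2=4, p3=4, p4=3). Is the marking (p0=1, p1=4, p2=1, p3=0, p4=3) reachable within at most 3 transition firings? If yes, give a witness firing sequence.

YES — reachable via ⟨T1, T0⟩ (2 firings)

step 1: fire T1:  (p0=4, p1=4, p2=4, p3=4, p4=3) → (p0=4, p1=4, p2=3, p3=3, p4=3)
step 2: fire T0:  (p0=4, p1=4, p2=3, p3=3, p4=3) → (p0=1, p1=4, p2=1, p3=0, p4=3)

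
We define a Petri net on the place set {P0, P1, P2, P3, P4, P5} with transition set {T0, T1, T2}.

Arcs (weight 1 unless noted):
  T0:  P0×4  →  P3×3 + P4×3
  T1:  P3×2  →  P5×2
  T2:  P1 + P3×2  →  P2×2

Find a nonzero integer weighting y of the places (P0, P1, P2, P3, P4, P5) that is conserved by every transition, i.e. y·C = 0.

Incidence matrix C (rows=places, cols=transitions):
       T0   T1   T2
   P0  -4    0    0
   P1   0    0   -1
   P2   0    0    2
   P3   3   -2   -2
   P4   3    0    0
   P5   0    2    0

Candidate y = [0, 2, 1, 0, 0, 0]; check y·C column-wise:
  col T0: 0·-4 + 2·0 + 1·0 + 0·3 + 0·3 = 0
  col T1: 2·0 + 1·0 + 0·-2 + 0·2 = 0
  col T2: 2·-1 + 1·2 + 0·-2 = 0

y = (P0:0, P1:2, P2:1, P3:0, P4:0, P5:0)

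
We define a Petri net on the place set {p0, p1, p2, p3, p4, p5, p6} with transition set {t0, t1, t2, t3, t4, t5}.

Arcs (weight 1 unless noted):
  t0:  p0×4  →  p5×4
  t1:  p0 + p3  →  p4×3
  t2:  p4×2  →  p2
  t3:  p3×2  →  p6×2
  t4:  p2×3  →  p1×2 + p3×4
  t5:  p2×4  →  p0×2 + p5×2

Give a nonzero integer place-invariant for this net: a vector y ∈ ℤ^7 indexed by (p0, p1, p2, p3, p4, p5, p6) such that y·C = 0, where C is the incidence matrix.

y = (p0:2, p1:1, p2:2, p3:1, p4:1, p5:2, p6:1)

Incidence matrix C (rows=places, cols=transitions):
       t0   t1   t2   t3   t4   t5
   p0  -4   -1    0    0    0    2
   p1   0    0    0    0    2    0
   p2   0    0    1    0   -3   -4
   p3   0   -1    0   -2    4    0
   p4   0    3   -2    0    0    0
   p5   4    0    0    0    0    2
   p6   0    0    0    2    0    0

Candidate y = [2, 1, 2, 1, 1, 2, 1]; check y·C column-wise:
  col t0: 2·-4 + 1·0 + 2·0 + 1·0 + 1·0 + 2·4 + 1·0 = 0
  col t1: 2·-1 + 1·0 + 2·0 + 1·-1 + 1·3 + 2·0 + 1·0 = 0
  col t2: 2·0 + 1·0 + 2·1 + 1·0 + 1·-2 + 2·0 + 1·0 = 0
  col t3: 2·0 + 1·0 + 2·0 + 1·-2 + 1·0 + 2·0 + 1·2 = 0
  col t4: 2·0 + 1·2 + 2·-3 + 1·4 + 1·0 + 2·0 + 1·0 = 0
  col t5: 2·2 + 1·0 + 2·-4 + 1·0 + 1·0 + 2·2 + 1·0 = 0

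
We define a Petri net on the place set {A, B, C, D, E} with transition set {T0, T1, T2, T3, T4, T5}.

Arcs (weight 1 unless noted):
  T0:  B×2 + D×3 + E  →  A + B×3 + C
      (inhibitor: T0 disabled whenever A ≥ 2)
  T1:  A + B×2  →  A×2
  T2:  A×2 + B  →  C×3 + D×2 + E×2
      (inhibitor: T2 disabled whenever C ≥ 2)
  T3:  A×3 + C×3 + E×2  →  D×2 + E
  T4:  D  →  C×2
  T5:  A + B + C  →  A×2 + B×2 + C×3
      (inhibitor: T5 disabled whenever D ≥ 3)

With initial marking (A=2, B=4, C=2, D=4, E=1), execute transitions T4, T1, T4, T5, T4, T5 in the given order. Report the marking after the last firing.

step 1: fire T4:  (A=2, B=4, C=2, D=4, E=1) → (A=2, B=4, C=4, D=3, E=1)
step 2: fire T1:  (A=2, B=4, C=4, D=3, E=1) → (A=3, B=2, C=4, D=3, E=1)
step 3: fire T4:  (A=3, B=2, C=4, D=3, E=1) → (A=3, B=2, C=6, D=2, E=1)
step 4: fire T5:  (A=3, B=2, C=6, D=2, E=1) → (A=4, B=3, C=8, D=2, E=1)
step 5: fire T4:  (A=4, B=3, C=8, D=2, E=1) → (A=4, B=3, C=10, D=1, E=1)
step 6: fire T5:  (A=4, B=3, C=10, D=1, E=1) → (A=5, B=4, C=12, D=1, E=1)

(A=5, B=4, C=12, D=1, E=1)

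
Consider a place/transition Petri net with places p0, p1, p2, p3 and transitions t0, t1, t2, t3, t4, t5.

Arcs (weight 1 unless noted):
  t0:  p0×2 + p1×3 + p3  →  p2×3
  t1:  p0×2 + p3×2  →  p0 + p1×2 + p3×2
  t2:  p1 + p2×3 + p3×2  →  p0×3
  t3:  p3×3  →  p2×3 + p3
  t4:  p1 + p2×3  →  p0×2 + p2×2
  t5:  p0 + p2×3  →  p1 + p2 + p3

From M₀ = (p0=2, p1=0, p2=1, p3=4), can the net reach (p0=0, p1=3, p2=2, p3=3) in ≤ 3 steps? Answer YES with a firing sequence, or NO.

step 1: fire t1:  (p0=2, p1=0, p2=1, p3=4) → (p0=1, p1=2, p2=1, p3=4)
step 2: fire t3:  (p0=1, p1=2, p2=1, p3=4) → (p0=1, p1=2, p2=4, p3=2)
step 3: fire t5:  (p0=1, p1=2, p2=4, p3=2) → (p0=0, p1=3, p2=2, p3=3)

YES — reachable via ⟨t1, t3, t5⟩ (3 firings)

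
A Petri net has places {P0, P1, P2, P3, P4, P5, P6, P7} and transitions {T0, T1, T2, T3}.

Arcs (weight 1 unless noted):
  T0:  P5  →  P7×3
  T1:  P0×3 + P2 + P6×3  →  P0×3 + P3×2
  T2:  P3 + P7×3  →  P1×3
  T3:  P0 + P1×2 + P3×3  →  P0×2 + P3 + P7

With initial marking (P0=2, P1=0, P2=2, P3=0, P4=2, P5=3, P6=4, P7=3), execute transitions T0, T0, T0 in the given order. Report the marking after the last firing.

(P0=2, P1=0, P2=2, P3=0, P4=2, P5=0, P6=4, P7=12)

step 1: fire T0:  (P0=2, P1=0, P2=2, P3=0, P4=2, P5=3, P6=4, P7=3) → (P0=2, P1=0, P2=2, P3=0, P4=2, P5=2, P6=4, P7=6)
step 2: fire T0:  (P0=2, P1=0, P2=2, P3=0, P4=2, P5=2, P6=4, P7=6) → (P0=2, P1=0, P2=2, P3=0, P4=2, P5=1, P6=4, P7=9)
step 3: fire T0:  (P0=2, P1=0, P2=2, P3=0, P4=2, P5=1, P6=4, P7=9) → (P0=2, P1=0, P2=2, P3=0, P4=2, P5=0, P6=4, P7=12)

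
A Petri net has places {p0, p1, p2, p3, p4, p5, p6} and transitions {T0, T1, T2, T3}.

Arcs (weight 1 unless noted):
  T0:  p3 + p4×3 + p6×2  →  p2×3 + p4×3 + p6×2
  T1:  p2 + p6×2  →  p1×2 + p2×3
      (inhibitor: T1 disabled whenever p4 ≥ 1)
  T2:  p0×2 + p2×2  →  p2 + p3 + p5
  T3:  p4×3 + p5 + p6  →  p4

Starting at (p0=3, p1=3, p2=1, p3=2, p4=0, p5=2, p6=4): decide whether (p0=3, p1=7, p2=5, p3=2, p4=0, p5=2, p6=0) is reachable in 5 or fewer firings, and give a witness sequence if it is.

step 1: fire T1:  (p0=3, p1=3, p2=1, p3=2, p4=0, p5=2, p6=4) → (p0=3, p1=5, p2=3, p3=2, p4=0, p5=2, p6=2)
step 2: fire T1:  (p0=3, p1=5, p2=3, p3=2, p4=0, p5=2, p6=2) → (p0=3, p1=7, p2=5, p3=2, p4=0, p5=2, p6=0)

YES — reachable via ⟨T1, T1⟩ (2 firings)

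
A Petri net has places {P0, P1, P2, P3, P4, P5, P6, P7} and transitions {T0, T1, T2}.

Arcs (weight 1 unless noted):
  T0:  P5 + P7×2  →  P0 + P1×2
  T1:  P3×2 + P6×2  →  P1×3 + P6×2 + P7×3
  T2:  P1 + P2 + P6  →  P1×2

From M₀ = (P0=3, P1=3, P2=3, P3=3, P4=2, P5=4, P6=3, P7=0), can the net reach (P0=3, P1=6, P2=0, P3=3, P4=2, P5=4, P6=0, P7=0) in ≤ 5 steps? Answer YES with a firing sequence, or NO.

YES — reachable via ⟨T2, T2, T2⟩ (3 firings)

step 1: fire T2:  (P0=3, P1=3, P2=3, P3=3, P4=2, P5=4, P6=3, P7=0) → (P0=3, P1=4, P2=2, P3=3, P4=2, P5=4, P6=2, P7=0)
step 2: fire T2:  (P0=3, P1=4, P2=2, P3=3, P4=2, P5=4, P6=2, P7=0) → (P0=3, P1=5, P2=1, P3=3, P4=2, P5=4, P6=1, P7=0)
step 3: fire T2:  (P0=3, P1=5, P2=1, P3=3, P4=2, P5=4, P6=1, P7=0) → (P0=3, P1=6, P2=0, P3=3, P4=2, P5=4, P6=0, P7=0)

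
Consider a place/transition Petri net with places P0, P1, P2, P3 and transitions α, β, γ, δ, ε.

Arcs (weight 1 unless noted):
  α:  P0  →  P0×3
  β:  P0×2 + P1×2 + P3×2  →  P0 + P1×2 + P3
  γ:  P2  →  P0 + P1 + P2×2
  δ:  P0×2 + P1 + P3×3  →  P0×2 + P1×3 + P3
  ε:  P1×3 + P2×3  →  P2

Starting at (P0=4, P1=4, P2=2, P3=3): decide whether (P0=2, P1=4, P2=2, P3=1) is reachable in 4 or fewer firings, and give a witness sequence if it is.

YES — reachable via ⟨β, β⟩ (2 firings)

step 1: fire β:  (P0=4, P1=4, P2=2, P3=3) → (P0=3, P1=4, P2=2, P3=2)
step 2: fire β:  (P0=3, P1=4, P2=2, P3=2) → (P0=2, P1=4, P2=2, P3=1)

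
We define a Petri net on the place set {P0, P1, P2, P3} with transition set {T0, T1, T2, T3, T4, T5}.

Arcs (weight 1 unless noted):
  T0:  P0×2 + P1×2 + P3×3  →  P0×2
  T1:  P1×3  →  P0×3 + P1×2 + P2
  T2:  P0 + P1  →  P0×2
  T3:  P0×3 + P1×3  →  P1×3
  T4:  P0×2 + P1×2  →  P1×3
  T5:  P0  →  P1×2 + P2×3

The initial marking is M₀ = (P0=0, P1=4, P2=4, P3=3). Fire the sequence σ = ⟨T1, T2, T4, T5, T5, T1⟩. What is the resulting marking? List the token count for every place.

(P0=3, P1=6, P2=12, P3=3)

step 1: fire T1:  (P0=0, P1=4, P2=4, P3=3) → (P0=3, P1=3, P2=5, P3=3)
step 2: fire T2:  (P0=3, P1=3, P2=5, P3=3) → (P0=4, P1=2, P2=5, P3=3)
step 3: fire T4:  (P0=4, P1=2, P2=5, P3=3) → (P0=2, P1=3, P2=5, P3=3)
step 4: fire T5:  (P0=2, P1=3, P2=5, P3=3) → (P0=1, P1=5, P2=8, P3=3)
step 5: fire T5:  (P0=1, P1=5, P2=8, P3=3) → (P0=0, P1=7, P2=11, P3=3)
step 6: fire T1:  (P0=0, P1=7, P2=11, P3=3) → (P0=3, P1=6, P2=12, P3=3)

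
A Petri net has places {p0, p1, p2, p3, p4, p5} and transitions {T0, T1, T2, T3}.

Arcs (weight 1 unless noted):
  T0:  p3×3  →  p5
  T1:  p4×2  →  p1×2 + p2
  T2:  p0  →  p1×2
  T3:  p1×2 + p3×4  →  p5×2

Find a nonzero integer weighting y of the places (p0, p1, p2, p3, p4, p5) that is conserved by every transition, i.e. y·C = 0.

Incidence matrix C (rows=places, cols=transitions):
       T0   T1   T2   T3
   p0   0    0   -1    0
   p1   0    2    2   -2
   p2   0    1    0    0
   p3  -3    0    0   -4
   p4   0   -2    0    0
   p5   1    0    0    2

Candidate y = [0, 0, 2, 0, 1, 0]; check y·C column-wise:
  col T0: 2·0 + 0·-3 + 1·0 + 0·1 = 0
  col T1: 0·2 + 2·1 + 1·-2 = 0
  col T2: 0·-1 + 0·2 + 2·0 + 1·0 = 0
  col T3: 0·-2 + 2·0 + 0·-4 + 1·0 + 0·2 = 0

y = (p0:0, p1:0, p2:2, p3:0, p4:1, p5:0)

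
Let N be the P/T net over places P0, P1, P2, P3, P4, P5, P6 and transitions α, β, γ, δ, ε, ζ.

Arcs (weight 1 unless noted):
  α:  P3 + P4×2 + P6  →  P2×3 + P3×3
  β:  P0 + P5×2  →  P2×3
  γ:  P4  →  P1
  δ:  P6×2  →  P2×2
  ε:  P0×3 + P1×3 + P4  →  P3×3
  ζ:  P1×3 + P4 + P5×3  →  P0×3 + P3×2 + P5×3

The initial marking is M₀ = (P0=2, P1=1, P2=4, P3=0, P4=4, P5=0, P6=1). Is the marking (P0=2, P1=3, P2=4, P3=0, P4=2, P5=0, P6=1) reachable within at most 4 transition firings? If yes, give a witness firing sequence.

step 1: fire γ:  (P0=2, P1=1, P2=4, P3=0, P4=4, P5=0, P6=1) → (P0=2, P1=2, P2=4, P3=0, P4=3, P5=0, P6=1)
step 2: fire γ:  (P0=2, P1=2, P2=4, P3=0, P4=3, P5=0, P6=1) → (P0=2, P1=3, P2=4, P3=0, P4=2, P5=0, P6=1)

YES — reachable via ⟨γ, γ⟩ (2 firings)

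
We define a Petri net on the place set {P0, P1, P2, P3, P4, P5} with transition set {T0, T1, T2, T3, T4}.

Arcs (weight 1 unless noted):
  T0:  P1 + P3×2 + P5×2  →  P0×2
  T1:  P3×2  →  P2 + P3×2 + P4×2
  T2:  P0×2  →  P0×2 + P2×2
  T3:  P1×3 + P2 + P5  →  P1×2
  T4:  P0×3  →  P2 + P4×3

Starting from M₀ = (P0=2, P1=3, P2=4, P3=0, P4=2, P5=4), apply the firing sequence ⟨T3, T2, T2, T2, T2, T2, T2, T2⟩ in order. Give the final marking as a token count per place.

(P0=2, P1=2, P2=17, P3=0, P4=2, P5=3)

step 1: fire T3:  (P0=2, P1=3, P2=4, P3=0, P4=2, P5=4) → (P0=2, P1=2, P2=3, P3=0, P4=2, P5=3)
step 2: fire T2:  (P0=2, P1=2, P2=3, P3=0, P4=2, P5=3) → (P0=2, P1=2, P2=5, P3=0, P4=2, P5=3)
step 3: fire T2:  (P0=2, P1=2, P2=5, P3=0, P4=2, P5=3) → (P0=2, P1=2, P2=7, P3=0, P4=2, P5=3)
step 4: fire T2:  (P0=2, P1=2, P2=7, P3=0, P4=2, P5=3) → (P0=2, P1=2, P2=9, P3=0, P4=2, P5=3)
step 5: fire T2:  (P0=2, P1=2, P2=9, P3=0, P4=2, P5=3) → (P0=2, P1=2, P2=11, P3=0, P4=2, P5=3)
step 6: fire T2:  (P0=2, P1=2, P2=11, P3=0, P4=2, P5=3) → (P0=2, P1=2, P2=13, P3=0, P4=2, P5=3)
step 7: fire T2:  (P0=2, P1=2, P2=13, P3=0, P4=2, P5=3) → (P0=2, P1=2, P2=15, P3=0, P4=2, P5=3)
step 8: fire T2:  (P0=2, P1=2, P2=15, P3=0, P4=2, P5=3) → (P0=2, P1=2, P2=17, P3=0, P4=2, P5=3)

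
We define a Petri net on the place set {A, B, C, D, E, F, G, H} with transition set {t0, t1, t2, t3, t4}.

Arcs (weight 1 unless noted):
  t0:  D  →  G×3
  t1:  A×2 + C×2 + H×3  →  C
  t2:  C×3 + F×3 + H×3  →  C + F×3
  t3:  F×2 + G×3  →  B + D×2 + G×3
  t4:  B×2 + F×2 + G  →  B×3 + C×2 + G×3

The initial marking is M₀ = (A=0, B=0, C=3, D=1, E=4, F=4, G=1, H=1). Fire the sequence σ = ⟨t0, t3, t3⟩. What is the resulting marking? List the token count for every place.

(A=0, B=2, C=3, D=4, E=4, F=0, G=4, H=1)

step 1: fire t0:  (A=0, B=0, C=3, D=1, E=4, F=4, G=1, H=1) → (A=0, B=0, C=3, D=0, E=4, F=4, G=4, H=1)
step 2: fire t3:  (A=0, B=0, C=3, D=0, E=4, F=4, G=4, H=1) → (A=0, B=1, C=3, D=2, E=4, F=2, G=4, H=1)
step 3: fire t3:  (A=0, B=1, C=3, D=2, E=4, F=2, G=4, H=1) → (A=0, B=2, C=3, D=4, E=4, F=0, G=4, H=1)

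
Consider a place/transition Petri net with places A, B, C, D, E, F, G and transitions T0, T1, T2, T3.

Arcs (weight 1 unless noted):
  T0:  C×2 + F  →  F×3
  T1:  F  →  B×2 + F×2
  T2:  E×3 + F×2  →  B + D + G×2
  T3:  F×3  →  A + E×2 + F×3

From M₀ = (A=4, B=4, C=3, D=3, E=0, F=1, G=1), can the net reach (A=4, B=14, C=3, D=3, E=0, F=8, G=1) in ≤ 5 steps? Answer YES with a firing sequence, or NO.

NO — not reachable within 5 firings

depth 0: 1 marking
depth 1: 3 markings reached so far
depth 2: 6 markings reached so far
depth 3: 11 markings reached so far
depth 4: 19 markings reached so far
depth 5: 31 markings reached so far
target is not among the 31 markings reachable within 5 steps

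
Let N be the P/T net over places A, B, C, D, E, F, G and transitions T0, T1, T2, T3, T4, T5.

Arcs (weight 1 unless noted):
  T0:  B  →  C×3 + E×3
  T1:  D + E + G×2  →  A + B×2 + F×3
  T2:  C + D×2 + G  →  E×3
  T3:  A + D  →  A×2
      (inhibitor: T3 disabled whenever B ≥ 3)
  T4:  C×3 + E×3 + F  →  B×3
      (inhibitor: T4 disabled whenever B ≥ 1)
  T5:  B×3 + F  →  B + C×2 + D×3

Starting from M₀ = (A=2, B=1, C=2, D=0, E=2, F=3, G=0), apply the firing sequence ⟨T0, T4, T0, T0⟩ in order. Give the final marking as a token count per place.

(A=2, B=1, C=8, D=0, E=8, F=2, G=0)

step 1: fire T0:  (A=2, B=1, C=2, D=0, E=2, F=3, G=0) → (A=2, B=0, C=5, D=0, E=5, F=3, G=0)
step 2: fire T4:  (A=2, B=0, C=5, D=0, E=5, F=3, G=0) → (A=2, B=3, C=2, D=0, E=2, F=2, G=0)
step 3: fire T0:  (A=2, B=3, C=2, D=0, E=2, F=2, G=0) → (A=2, B=2, C=5, D=0, E=5, F=2, G=0)
step 4: fire T0:  (A=2, B=2, C=5, D=0, E=5, F=2, G=0) → (A=2, B=1, C=8, D=0, E=8, F=2, G=0)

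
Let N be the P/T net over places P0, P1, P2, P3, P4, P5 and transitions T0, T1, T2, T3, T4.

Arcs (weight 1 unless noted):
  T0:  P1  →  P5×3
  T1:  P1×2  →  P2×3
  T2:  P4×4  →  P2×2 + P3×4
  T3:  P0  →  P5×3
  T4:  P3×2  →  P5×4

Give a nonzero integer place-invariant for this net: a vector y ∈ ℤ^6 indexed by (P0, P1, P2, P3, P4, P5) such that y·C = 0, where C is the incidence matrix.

Incidence matrix C (rows=places, cols=transitions):
       T0   T1   T2   T3   T4
   P0   0    0    0   -1    0
   P1  -1   -2    0    0    0
   P2   0    3    2    0    0
   P3   0    0    4    0   -2
   P4   0    0   -4    0    0
   P5   3    0    0    3    4

Candidate y = [3, 3, 2, 2, 3, 1]; check y·C column-wise:
  col T0: 3·0 + 3·-1 + 2·0 + 2·0 + 3·0 + 1·3 = 0
  col T1: 3·0 + 3·-2 + 2·3 + 2·0 + 3·0 + 1·0 = 0
  col T2: 3·0 + 3·0 + 2·2 + 2·4 + 3·-4 + 1·0 = 0
  col T3: 3·-1 + 3·0 + 2·0 + 2·0 + 3·0 + 1·3 = 0
  col T4: 3·0 + 3·0 + 2·0 + 2·-2 + 3·0 + 1·4 = 0

y = (P0:3, P1:3, P2:2, P3:2, P4:3, P5:1)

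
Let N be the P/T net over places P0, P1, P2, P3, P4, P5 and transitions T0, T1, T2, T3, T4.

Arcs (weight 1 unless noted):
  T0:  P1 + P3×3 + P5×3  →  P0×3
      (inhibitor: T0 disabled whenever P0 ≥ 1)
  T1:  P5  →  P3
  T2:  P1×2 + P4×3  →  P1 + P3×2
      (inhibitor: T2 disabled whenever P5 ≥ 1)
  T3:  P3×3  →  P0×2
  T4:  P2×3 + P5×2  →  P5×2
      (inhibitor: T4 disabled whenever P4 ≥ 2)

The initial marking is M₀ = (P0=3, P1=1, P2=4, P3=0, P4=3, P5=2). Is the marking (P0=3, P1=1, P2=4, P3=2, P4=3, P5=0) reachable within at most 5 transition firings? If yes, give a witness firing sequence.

step 1: fire T1:  (P0=3, P1=1, P2=4, P3=0, P4=3, P5=2) → (P0=3, P1=1, P2=4, P3=1, P4=3, P5=1)
step 2: fire T1:  (P0=3, P1=1, P2=4, P3=1, P4=3, P5=1) → (P0=3, P1=1, P2=4, P3=2, P4=3, P5=0)

YES — reachable via ⟨T1, T1⟩ (2 firings)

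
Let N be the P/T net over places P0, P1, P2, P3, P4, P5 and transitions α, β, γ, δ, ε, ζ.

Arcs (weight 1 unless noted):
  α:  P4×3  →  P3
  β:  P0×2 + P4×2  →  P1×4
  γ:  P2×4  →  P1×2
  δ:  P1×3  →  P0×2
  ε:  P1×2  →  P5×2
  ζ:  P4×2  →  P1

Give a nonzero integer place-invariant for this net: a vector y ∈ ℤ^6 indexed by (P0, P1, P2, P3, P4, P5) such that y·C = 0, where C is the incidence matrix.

y = (P0:3, P1:2, P2:1, P3:3, P4:1, P5:2)

Incidence matrix C (rows=places, cols=transitions):
        α    β    γ    δ    ε    ζ
   P0   0   -2    0    2    0    0
   P1   0    4    2   -3   -2    1
   P2   0    0   -4    0    0    0
   P3   1    0    0    0    0    0
   P4  -3   -2    0    0    0   -2
   P5   0    0    0    0    2    0

Candidate y = [3, 2, 1, 3, 1, 2]; check y·C column-wise:
  col α: 3·0 + 2·0 + 1·0 + 3·1 + 1·-3 + 2·0 = 0
  col β: 3·-2 + 2·4 + 1·0 + 3·0 + 1·-2 + 2·0 = 0
  col γ: 3·0 + 2·2 + 1·-4 + 3·0 + 1·0 + 2·0 = 0
  col δ: 3·2 + 2·-3 + 1·0 + 3·0 + 1·0 + 2·0 = 0
  col ε: 3·0 + 2·-2 + 1·0 + 3·0 + 1·0 + 2·2 = 0
  col ζ: 3·0 + 2·1 + 1·0 + 3·0 + 1·-2 + 2·0 = 0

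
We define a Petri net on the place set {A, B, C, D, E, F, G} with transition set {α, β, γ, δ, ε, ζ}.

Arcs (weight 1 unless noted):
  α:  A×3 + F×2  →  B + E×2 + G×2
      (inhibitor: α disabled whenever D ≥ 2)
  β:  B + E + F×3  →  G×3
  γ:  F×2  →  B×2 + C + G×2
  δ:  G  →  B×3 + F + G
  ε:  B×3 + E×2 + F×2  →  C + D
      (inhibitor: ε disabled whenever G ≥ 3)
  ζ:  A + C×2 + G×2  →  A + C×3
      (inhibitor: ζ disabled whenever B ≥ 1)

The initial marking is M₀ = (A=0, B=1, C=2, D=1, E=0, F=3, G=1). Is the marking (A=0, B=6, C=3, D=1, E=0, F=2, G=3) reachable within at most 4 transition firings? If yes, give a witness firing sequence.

step 1: fire γ:  (A=0, B=1, C=2, D=1, E=0, F=3, G=1) → (A=0, B=3, C=3, D=1, E=0, F=1, G=3)
step 2: fire δ:  (A=0, B=3, C=3, D=1, E=0, F=1, G=3) → (A=0, B=6, C=3, D=1, E=0, F=2, G=3)

YES — reachable via ⟨γ, δ⟩ (2 firings)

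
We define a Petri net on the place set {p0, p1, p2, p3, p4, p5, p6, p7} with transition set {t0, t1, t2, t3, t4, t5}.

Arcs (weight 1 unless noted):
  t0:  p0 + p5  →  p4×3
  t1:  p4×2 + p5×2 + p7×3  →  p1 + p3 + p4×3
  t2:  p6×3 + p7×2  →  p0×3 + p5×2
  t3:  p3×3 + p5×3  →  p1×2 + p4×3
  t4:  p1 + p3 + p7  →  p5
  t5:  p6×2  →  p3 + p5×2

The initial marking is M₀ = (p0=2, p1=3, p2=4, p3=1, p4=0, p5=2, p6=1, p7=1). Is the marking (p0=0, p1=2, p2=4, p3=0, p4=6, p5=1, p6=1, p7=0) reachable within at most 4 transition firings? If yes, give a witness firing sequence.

YES — reachable via ⟨t0, t0, t4⟩ (3 firings)

step 1: fire t0:  (p0=2, p1=3, p2=4, p3=1, p4=0, p5=2, p6=1, p7=1) → (p0=1, p1=3, p2=4, p3=1, p4=3, p5=1, p6=1, p7=1)
step 2: fire t0:  (p0=1, p1=3, p2=4, p3=1, p4=3, p5=1, p6=1, p7=1) → (p0=0, p1=3, p2=4, p3=1, p4=6, p5=0, p6=1, p7=1)
step 3: fire t4:  (p0=0, p1=3, p2=4, p3=1, p4=6, p5=0, p6=1, p7=1) → (p0=0, p1=2, p2=4, p3=0, p4=6, p5=1, p6=1, p7=0)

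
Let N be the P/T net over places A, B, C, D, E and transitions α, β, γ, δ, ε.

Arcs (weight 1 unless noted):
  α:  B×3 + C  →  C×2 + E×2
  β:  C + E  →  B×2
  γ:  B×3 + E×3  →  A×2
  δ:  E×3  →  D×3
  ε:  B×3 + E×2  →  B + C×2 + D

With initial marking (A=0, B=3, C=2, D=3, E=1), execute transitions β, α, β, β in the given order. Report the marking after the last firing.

step 1: fire β:  (A=0, B=3, C=2, D=3, E=1) → (A=0, B=5, C=1, D=3, E=0)
step 2: fire α:  (A=0, B=5, C=1, D=3, E=0) → (A=0, B=2, C=2, D=3, E=2)
step 3: fire β:  (A=0, B=2, C=2, D=3, E=2) → (A=0, B=4, C=1, D=3, E=1)
step 4: fire β:  (A=0, B=4, C=1, D=3, E=1) → (A=0, B=6, C=0, D=3, E=0)

(A=0, B=6, C=0, D=3, E=0)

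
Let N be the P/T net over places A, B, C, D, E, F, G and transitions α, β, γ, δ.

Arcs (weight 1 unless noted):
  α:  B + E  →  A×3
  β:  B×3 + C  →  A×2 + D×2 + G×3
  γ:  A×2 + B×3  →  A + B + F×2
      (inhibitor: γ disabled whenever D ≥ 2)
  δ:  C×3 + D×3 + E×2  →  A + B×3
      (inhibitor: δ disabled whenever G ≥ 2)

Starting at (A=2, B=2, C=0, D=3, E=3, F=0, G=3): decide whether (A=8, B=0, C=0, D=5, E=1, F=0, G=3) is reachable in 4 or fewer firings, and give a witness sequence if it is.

NO — not reachable within 4 firings

depth 0: 1 marking
depth 1: 2 markings reached so far
depth 2: 3 markings reached so far
depth 3: 3 markings reached so far
(frontier empty at depth 3; search complete)
target is not among the 3 markings reachable within 4 steps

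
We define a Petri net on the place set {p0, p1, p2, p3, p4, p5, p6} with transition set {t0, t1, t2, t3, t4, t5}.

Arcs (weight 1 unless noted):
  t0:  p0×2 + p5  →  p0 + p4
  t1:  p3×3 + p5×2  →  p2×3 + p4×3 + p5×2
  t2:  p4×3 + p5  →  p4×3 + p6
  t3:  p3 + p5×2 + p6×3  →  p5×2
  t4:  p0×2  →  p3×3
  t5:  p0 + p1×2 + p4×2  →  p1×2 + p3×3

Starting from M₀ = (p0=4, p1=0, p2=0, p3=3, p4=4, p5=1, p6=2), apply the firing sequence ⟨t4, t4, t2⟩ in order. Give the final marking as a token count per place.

step 1: fire t4:  (p0=4, p1=0, p2=0, p3=3, p4=4, p5=1, p6=2) → (p0=2, p1=0, p2=0, p3=6, p4=4, p5=1, p6=2)
step 2: fire t4:  (p0=2, p1=0, p2=0, p3=6, p4=4, p5=1, p6=2) → (p0=0, p1=0, p2=0, p3=9, p4=4, p5=1, p6=2)
step 3: fire t2:  (p0=0, p1=0, p2=0, p3=9, p4=4, p5=1, p6=2) → (p0=0, p1=0, p2=0, p3=9, p4=4, p5=0, p6=3)

(p0=0, p1=0, p2=0, p3=9, p4=4, p5=0, p6=3)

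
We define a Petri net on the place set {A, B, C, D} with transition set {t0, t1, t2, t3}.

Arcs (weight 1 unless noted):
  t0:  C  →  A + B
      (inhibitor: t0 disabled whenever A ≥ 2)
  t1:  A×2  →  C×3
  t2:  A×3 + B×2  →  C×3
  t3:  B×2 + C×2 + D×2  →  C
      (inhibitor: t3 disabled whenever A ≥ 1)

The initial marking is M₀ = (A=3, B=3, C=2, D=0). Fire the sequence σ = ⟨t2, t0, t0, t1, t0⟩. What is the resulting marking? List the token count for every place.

step 1: fire t2:  (A=3, B=3, C=2, D=0) → (A=0, B=1, C=5, D=0)
step 2: fire t0:  (A=0, B=1, C=5, D=0) → (A=1, B=2, C=4, D=0)
step 3: fire t0:  (A=1, B=2, C=4, D=0) → (A=2, B=3, C=3, D=0)
step 4: fire t1:  (A=2, B=3, C=3, D=0) → (A=0, B=3, C=6, D=0)
step 5: fire t0:  (A=0, B=3, C=6, D=0) → (A=1, B=4, C=5, D=0)

(A=1, B=4, C=5, D=0)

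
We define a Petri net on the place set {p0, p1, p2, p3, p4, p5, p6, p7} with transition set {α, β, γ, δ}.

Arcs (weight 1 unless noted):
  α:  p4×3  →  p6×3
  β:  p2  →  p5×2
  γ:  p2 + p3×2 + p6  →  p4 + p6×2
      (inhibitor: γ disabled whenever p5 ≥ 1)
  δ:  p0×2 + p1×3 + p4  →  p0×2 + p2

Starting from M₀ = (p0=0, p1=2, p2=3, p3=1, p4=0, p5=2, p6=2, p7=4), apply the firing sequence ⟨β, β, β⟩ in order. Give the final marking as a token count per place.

step 1: fire β:  (p0=0, p1=2, p2=3, p3=1, p4=0, p5=2, p6=2, p7=4) → (p0=0, p1=2, p2=2, p3=1, p4=0, p5=4, p6=2, p7=4)
step 2: fire β:  (p0=0, p1=2, p2=2, p3=1, p4=0, p5=4, p6=2, p7=4) → (p0=0, p1=2, p2=1, p3=1, p4=0, p5=6, p6=2, p7=4)
step 3: fire β:  (p0=0, p1=2, p2=1, p3=1, p4=0, p5=6, p6=2, p7=4) → (p0=0, p1=2, p2=0, p3=1, p4=0, p5=8, p6=2, p7=4)

(p0=0, p1=2, p2=0, p3=1, p4=0, p5=8, p6=2, p7=4)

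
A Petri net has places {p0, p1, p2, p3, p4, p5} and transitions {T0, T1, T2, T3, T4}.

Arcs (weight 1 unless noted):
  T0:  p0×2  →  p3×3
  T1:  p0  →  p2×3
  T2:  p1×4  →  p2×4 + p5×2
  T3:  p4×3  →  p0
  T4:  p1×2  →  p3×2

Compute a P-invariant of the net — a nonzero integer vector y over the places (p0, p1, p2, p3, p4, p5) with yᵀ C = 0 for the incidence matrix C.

y = (p0:3, p1:2, p2:1, p3:2, p4:1, p5:2)

Incidence matrix C (rows=places, cols=transitions):
       T0   T1   T2   T3   T4
   p0  -2   -1    0    1    0
   p1   0    0   -4    0   -2
   p2   0    3    4    0    0
   p3   3    0    0    0    2
   p4   0    0    0   -3    0
   p5   0    0    2    0    0

Candidate y = [3, 2, 1, 2, 1, 2]; check y·C column-wise:
  col T0: 3·-2 + 2·0 + 1·0 + 2·3 + 1·0 + 2·0 = 0
  col T1: 3·-1 + 2·0 + 1·3 + 2·0 + 1·0 + 2·0 = 0
  col T2: 3·0 + 2·-4 + 1·4 + 2·0 + 1·0 + 2·2 = 0
  col T3: 3·1 + 2·0 + 1·0 + 2·0 + 1·-3 + 2·0 = 0
  col T4: 3·0 + 2·-2 + 1·0 + 2·2 + 1·0 + 2·0 = 0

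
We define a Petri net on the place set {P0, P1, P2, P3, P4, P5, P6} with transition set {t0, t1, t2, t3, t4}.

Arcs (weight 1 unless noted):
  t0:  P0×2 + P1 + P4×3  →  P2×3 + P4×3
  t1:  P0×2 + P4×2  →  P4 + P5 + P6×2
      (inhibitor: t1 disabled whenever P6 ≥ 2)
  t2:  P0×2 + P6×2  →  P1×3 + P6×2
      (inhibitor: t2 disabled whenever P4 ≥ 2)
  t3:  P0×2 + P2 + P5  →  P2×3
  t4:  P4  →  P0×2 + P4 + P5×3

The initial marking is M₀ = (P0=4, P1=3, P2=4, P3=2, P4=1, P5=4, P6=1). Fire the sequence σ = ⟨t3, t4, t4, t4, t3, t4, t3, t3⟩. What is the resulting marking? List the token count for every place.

step 1: fire t3:  (P0=4, P1=3, P2=4, P3=2, P4=1, P5=4, P6=1) → (P0=2, P1=3, P2=6, P3=2, P4=1, P5=3, P6=1)
step 2: fire t4:  (P0=2, P1=3, P2=6, P3=2, P4=1, P5=3, P6=1) → (P0=4, P1=3, P2=6, P3=2, P4=1, P5=6, P6=1)
step 3: fire t4:  (P0=4, P1=3, P2=6, P3=2, P4=1, P5=6, P6=1) → (P0=6, P1=3, P2=6, P3=2, P4=1, P5=9, P6=1)
step 4: fire t4:  (P0=6, P1=3, P2=6, P3=2, P4=1, P5=9, P6=1) → (P0=8, P1=3, P2=6, P3=2, P4=1, P5=12, P6=1)
step 5: fire t3:  (P0=8, P1=3, P2=6, P3=2, P4=1, P5=12, P6=1) → (P0=6, P1=3, P2=8, P3=2, P4=1, P5=11, P6=1)
step 6: fire t4:  (P0=6, P1=3, P2=8, P3=2, P4=1, P5=11, P6=1) → (P0=8, P1=3, P2=8, P3=2, P4=1, P5=14, P6=1)
step 7: fire t3:  (P0=8, P1=3, P2=8, P3=2, P4=1, P5=14, P6=1) → (P0=6, P1=3, P2=10, P3=2, P4=1, P5=13, P6=1)
step 8: fire t3:  (P0=6, P1=3, P2=10, P3=2, P4=1, P5=13, P6=1) → (P0=4, P1=3, P2=12, P3=2, P4=1, P5=12, P6=1)

(P0=4, P1=3, P2=12, P3=2, P4=1, P5=12, P6=1)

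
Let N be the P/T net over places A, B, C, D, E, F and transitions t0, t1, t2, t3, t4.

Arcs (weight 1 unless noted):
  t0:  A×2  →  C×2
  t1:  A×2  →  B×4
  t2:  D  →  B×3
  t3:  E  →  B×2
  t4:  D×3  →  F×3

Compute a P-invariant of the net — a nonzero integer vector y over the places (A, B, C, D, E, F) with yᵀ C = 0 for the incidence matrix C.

y = (A:2, B:1, C:2, D:3, E:2, F:3)

Incidence matrix C (rows=places, cols=transitions):
       t0   t1   t2   t3   t4
    A  -2   -2    0    0    0
    B   0    4    3    2    0
    C   2    0    0    0    0
    D   0    0   -1    0   -3
    E   0    0    0   -1    0
    F   0    0    0    0    3

Candidate y = [2, 1, 2, 3, 2, 3]; check y·C column-wise:
  col t0: 2·-2 + 1·0 + 2·2 + 3·0 + 2·0 + 3·0 = 0
  col t1: 2·-2 + 1·4 + 2·0 + 3·0 + 2·0 + 3·0 = 0
  col t2: 2·0 + 1·3 + 2·0 + 3·-1 + 2·0 + 3·0 = 0
  col t3: 2·0 + 1·2 + 2·0 + 3·0 + 2·-1 + 3·0 = 0
  col t4: 2·0 + 1·0 + 2·0 + 3·-3 + 2·0 + 3·3 = 0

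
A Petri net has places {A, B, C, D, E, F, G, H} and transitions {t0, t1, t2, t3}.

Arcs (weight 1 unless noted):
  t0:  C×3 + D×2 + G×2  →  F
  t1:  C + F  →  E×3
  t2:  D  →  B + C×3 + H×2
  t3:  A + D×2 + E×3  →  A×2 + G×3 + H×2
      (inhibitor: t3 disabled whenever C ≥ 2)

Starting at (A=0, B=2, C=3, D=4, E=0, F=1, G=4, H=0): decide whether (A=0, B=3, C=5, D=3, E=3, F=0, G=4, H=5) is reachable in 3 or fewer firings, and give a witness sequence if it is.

depth 0: 1 marking
depth 1: 4 markings reached so far
depth 2: 7 markings reached so far
depth 3: 11 markings reached so far
target is not among the 11 markings reachable within 3 steps

NO — not reachable within 3 firings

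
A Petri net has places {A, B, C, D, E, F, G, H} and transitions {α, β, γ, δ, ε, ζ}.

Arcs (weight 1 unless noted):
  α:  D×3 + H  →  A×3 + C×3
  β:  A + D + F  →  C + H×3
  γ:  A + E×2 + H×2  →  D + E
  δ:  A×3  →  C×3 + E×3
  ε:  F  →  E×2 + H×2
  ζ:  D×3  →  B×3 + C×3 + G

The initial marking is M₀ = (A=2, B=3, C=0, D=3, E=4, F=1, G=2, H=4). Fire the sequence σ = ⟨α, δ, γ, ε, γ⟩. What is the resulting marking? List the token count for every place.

(A=0, B=3, C=6, D=2, E=7, F=0, G=2, H=1)

step 1: fire α:  (A=2, B=3, C=0, D=3, E=4, F=1, G=2, H=4) → (A=5, B=3, C=3, D=0, E=4, F=1, G=2, H=3)
step 2: fire δ:  (A=5, B=3, C=3, D=0, E=4, F=1, G=2, H=3) → (A=2, B=3, C=6, D=0, E=7, F=1, G=2, H=3)
step 3: fire γ:  (A=2, B=3, C=6, D=0, E=7, F=1, G=2, H=3) → (A=1, B=3, C=6, D=1, E=6, F=1, G=2, H=1)
step 4: fire ε:  (A=1, B=3, C=6, D=1, E=6, F=1, G=2, H=1) → (A=1, B=3, C=6, D=1, E=8, F=0, G=2, H=3)
step 5: fire γ:  (A=1, B=3, C=6, D=1, E=8, F=0, G=2, H=3) → (A=0, B=3, C=6, D=2, E=7, F=0, G=2, H=1)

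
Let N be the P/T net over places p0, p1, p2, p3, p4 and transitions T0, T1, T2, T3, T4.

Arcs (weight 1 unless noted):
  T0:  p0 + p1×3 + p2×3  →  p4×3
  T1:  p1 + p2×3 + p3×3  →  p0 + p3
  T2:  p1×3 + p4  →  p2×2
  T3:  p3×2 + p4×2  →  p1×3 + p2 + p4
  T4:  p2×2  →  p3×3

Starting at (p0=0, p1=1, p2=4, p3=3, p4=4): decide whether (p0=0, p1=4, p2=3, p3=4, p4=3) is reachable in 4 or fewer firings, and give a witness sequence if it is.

step 1: fire T3:  (p0=0, p1=1, p2=4, p3=3, p4=4) → (p0=0, p1=4, p2=5, p3=1, p4=3)
step 2: fire T4:  (p0=0, p1=4, p2=5, p3=1, p4=3) → (p0=0, p1=4, p2=3, p3=4, p4=3)

YES — reachable via ⟨T3, T4⟩ (2 firings)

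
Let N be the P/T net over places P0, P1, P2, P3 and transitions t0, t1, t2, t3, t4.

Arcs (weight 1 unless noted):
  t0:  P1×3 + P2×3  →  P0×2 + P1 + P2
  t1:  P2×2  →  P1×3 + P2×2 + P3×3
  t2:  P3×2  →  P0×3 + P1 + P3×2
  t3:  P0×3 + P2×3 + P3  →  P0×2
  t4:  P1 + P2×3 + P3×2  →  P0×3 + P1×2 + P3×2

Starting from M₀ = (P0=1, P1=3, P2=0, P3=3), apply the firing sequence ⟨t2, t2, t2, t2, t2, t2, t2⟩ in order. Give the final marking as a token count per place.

step 1: fire t2:  (P0=1, P1=3, P2=0, P3=3) → (P0=4, P1=4, P2=0, P3=3)
step 2: fire t2:  (P0=4, P1=4, P2=0, P3=3) → (P0=7, P1=5, P2=0, P3=3)
step 3: fire t2:  (P0=7, P1=5, P2=0, P3=3) → (P0=10, P1=6, P2=0, P3=3)
step 4: fire t2:  (P0=10, P1=6, P2=0, P3=3) → (P0=13, P1=7, P2=0, P3=3)
step 5: fire t2:  (P0=13, P1=7, P2=0, P3=3) → (P0=16, P1=8, P2=0, P3=3)
step 6: fire t2:  (P0=16, P1=8, P2=0, P3=3) → (P0=19, P1=9, P2=0, P3=3)
step 7: fire t2:  (P0=19, P1=9, P2=0, P3=3) → (P0=22, P1=10, P2=0, P3=3)

(P0=22, P1=10, P2=0, P3=3)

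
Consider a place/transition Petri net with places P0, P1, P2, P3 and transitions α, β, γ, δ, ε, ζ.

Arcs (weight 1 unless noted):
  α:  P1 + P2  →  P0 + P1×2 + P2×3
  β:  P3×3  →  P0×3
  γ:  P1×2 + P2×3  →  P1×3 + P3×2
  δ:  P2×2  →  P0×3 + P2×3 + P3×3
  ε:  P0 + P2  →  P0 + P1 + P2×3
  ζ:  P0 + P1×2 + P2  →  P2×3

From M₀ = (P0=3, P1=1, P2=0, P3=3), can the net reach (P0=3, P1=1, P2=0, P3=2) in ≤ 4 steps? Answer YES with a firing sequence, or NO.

depth 0: 1 marking
depth 1: 2 markings reached so far
depth 2: 2 markings reached so far
(frontier empty at depth 2; search complete)
target is not among the 2 markings reachable within 4 steps

NO — not reachable within 4 firings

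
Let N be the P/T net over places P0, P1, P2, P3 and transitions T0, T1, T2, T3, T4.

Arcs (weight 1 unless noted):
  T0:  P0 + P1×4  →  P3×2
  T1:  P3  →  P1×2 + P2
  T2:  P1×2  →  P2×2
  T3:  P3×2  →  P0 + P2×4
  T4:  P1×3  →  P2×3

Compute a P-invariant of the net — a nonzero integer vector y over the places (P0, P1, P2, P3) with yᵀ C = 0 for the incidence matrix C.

y = (P0:2, P1:1, P2:1, P3:3)

Incidence matrix C (rows=places, cols=transitions):
       T0   T1   T2   T3   T4
   P0  -1    0    0    1    0
   P1  -4    2   -2    0   -3
   P2   0    1    2    4    3
   P3   2   -1    0   -2    0

Candidate y = [2, 1, 1, 3]; check y·C column-wise:
  col T0: 2·-1 + 1·-4 + 1·0 + 3·2 = 0
  col T1: 2·0 + 1·2 + 1·1 + 3·-1 = 0
  col T2: 2·0 + 1·-2 + 1·2 + 3·0 = 0
  col T3: 2·1 + 1·0 + 1·4 + 3·-2 = 0
  col T4: 2·0 + 1·-3 + 1·3 + 3·0 = 0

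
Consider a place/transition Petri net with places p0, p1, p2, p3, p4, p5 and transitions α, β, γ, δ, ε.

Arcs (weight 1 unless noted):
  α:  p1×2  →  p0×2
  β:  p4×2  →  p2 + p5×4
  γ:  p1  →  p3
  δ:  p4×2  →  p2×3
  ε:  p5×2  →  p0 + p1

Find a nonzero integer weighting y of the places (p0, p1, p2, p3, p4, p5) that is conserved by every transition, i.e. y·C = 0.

y = (p0:1, p1:1, p2:2, p3:1, p4:3, p5:1)

Incidence matrix C (rows=places, cols=transitions):
        α    β    γ    δ    ε
   p0   2    0    0    0    1
   p1  -2    0   -1    0    1
   p2   0    1    0    3    0
   p3   0    0    1    0    0
   p4   0   -2    0   -2    0
   p5   0    4    0    0   -2

Candidate y = [1, 1, 2, 1, 3, 1]; check y·C column-wise:
  col α: 1·2 + 1·-2 + 2·0 + 1·0 + 3·0 + 1·0 = 0
  col β: 1·0 + 1·0 + 2·1 + 1·0 + 3·-2 + 1·4 = 0
  col γ: 1·0 + 1·-1 + 2·0 + 1·1 + 3·0 + 1·0 = 0
  col δ: 1·0 + 1·0 + 2·3 + 1·0 + 3·-2 + 1·0 = 0
  col ε: 1·1 + 1·1 + 2·0 + 1·0 + 3·0 + 1·-2 = 0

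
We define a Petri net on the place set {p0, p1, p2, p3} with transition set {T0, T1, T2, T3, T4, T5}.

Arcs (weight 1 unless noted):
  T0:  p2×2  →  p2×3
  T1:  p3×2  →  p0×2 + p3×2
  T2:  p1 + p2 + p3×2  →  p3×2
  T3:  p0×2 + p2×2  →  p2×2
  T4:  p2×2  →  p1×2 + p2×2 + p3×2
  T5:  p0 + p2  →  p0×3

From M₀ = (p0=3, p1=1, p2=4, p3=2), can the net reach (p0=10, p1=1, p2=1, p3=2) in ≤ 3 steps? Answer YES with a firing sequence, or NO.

NO — not reachable within 3 firings

depth 0: 1 marking
depth 1: 7 markings reached so far
depth 2: 24 markings reached so far
depth 3: 59 markings reached so far
target is not among the 59 markings reachable within 3 steps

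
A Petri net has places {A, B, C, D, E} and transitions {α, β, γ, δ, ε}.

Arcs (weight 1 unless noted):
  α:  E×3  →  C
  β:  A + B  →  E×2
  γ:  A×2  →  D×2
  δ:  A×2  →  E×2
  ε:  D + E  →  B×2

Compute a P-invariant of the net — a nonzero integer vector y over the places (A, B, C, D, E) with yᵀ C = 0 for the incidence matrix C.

Incidence matrix C (rows=places, cols=transitions):
        α    β    γ    δ    ε
    A   0   -1   -2   -2    0
    B   0   -1    0    0    2
    C   1    0    0    0    0
    D   0    0    2    0   -1
    E  -3    2    0    2   -1

Candidate y = [1, 1, 3, 1, 1]; check y·C column-wise:
  col α: 1·0 + 1·0 + 3·1 + 1·0 + 1·-3 = 0
  col β: 1·-1 + 1·-1 + 3·0 + 1·0 + 1·2 = 0
  col γ: 1·-2 + 1·0 + 3·0 + 1·2 + 1·0 = 0
  col δ: 1·-2 + 1·0 + 3·0 + 1·0 + 1·2 = 0
  col ε: 1·0 + 1·2 + 3·0 + 1·-1 + 1·-1 = 0

y = (A:1, B:1, C:3, D:1, E:1)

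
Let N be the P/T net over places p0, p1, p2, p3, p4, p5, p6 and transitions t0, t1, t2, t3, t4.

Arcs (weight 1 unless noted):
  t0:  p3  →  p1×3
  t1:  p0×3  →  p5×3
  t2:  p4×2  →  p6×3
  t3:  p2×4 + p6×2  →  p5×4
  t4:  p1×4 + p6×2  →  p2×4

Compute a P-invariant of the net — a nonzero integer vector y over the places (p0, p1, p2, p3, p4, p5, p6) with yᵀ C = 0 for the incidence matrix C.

y = (p0:1, p1:1, p2:1, p3:3, p4:0, p5:1, p6:0)

Incidence matrix C (rows=places, cols=transitions):
       t0   t1   t2   t3   t4
   p0   0   -3    0    0    0
   p1   3    0    0    0   -4
   p2   0    0    0   -4    4
   p3  -1    0    0    0    0
   p4   0    0   -2    0    0
   p5   0    3    0    4    0
   p6   0    0    3   -2   -2

Candidate y = [1, 1, 1, 3, 0, 1, 0]; check y·C column-wise:
  col t0: 1·0 + 1·3 + 1·0 + 3·-1 + 1·0 = 0
  col t1: 1·-3 + 1·0 + 1·0 + 3·0 + 1·3 = 0
  col t2: 1·0 + 1·0 + 1·0 + 3·0 + 0·-2 + 1·0 + 0·3 = 0
  col t3: 1·0 + 1·0 + 1·-4 + 3·0 + 1·4 + 0·-2 = 0
  col t4: 1·0 + 1·-4 + 1·4 + 3·0 + 1·0 + 0·-2 = 0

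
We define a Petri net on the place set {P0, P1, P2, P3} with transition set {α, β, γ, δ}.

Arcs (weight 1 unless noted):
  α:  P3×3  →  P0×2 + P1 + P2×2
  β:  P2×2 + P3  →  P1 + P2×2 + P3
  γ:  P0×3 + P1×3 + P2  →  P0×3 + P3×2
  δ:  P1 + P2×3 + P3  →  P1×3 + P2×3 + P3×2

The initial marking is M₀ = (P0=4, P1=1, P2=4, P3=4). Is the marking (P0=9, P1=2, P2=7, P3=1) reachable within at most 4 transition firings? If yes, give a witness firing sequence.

NO — not reachable within 4 firings

depth 0: 1 marking
depth 1: 4 markings reached so far
depth 2: 10 markings reached so far
depth 3: 22 markings reached so far
depth 4: 41 markings reached so far
target is not among the 41 markings reachable within 4 steps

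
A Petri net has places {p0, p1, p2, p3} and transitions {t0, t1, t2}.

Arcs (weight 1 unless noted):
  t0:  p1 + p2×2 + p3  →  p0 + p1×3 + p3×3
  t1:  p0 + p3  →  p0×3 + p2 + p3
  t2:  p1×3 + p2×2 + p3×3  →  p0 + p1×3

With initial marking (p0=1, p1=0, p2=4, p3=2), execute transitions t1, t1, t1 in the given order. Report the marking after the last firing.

step 1: fire t1:  (p0=1, p1=0, p2=4, p3=2) → (p0=3, p1=0, p2=5, p3=2)
step 2: fire t1:  (p0=3, p1=0, p2=5, p3=2) → (p0=5, p1=0, p2=6, p3=2)
step 3: fire t1:  (p0=5, p1=0, p2=6, p3=2) → (p0=7, p1=0, p2=7, p3=2)

(p0=7, p1=0, p2=7, p3=2)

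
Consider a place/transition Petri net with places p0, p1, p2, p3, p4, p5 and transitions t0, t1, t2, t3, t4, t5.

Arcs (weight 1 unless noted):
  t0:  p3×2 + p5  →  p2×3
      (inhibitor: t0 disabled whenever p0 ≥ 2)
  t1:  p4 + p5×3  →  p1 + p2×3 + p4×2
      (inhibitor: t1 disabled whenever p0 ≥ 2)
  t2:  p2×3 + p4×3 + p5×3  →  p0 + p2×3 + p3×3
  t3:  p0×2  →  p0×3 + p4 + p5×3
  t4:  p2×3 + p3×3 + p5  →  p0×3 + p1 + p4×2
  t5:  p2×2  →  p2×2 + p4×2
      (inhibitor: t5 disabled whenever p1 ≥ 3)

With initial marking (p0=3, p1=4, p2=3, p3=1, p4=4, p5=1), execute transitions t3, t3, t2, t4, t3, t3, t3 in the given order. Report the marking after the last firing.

(p0=12, p1=5, p2=0, p3=1, p4=8, p5=12)

step 1: fire t3:  (p0=3, p1=4, p2=3, p3=1, p4=4, p5=1) → (p0=4, p1=4, p2=3, p3=1, p4=5, p5=4)
step 2: fire t3:  (p0=4, p1=4, p2=3, p3=1, p4=5, p5=4) → (p0=5, p1=4, p2=3, p3=1, p4=6, p5=7)
step 3: fire t2:  (p0=5, p1=4, p2=3, p3=1, p4=6, p5=7) → (p0=6, p1=4, p2=3, p3=4, p4=3, p5=4)
step 4: fire t4:  (p0=6, p1=4, p2=3, p3=4, p4=3, p5=4) → (p0=9, p1=5, p2=0, p3=1, p4=5, p5=3)
step 5: fire t3:  (p0=9, p1=5, p2=0, p3=1, p4=5, p5=3) → (p0=10, p1=5, p2=0, p3=1, p4=6, p5=6)
step 6: fire t3:  (p0=10, p1=5, p2=0, p3=1, p4=6, p5=6) → (p0=11, p1=5, p2=0, p3=1, p4=7, p5=9)
step 7: fire t3:  (p0=11, p1=5, p2=0, p3=1, p4=7, p5=9) → (p0=12, p1=5, p2=0, p3=1, p4=8, p5=12)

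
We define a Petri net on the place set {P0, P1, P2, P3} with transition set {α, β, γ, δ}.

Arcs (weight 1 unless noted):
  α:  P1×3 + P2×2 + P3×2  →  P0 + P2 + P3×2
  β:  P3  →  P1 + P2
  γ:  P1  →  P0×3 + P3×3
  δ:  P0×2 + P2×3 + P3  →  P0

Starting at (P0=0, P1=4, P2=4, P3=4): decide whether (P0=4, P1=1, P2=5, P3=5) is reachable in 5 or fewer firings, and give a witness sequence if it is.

depth 0: 1 marking
depth 1: 4 markings reached so far
depth 2: 10 markings reached so far
depth 3: 19 markings reached so far
depth 4: 32 markings reached so far
depth 5: 48 markings reached so far
target is not among the 48 markings reachable within 5 steps

NO — not reachable within 5 firings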